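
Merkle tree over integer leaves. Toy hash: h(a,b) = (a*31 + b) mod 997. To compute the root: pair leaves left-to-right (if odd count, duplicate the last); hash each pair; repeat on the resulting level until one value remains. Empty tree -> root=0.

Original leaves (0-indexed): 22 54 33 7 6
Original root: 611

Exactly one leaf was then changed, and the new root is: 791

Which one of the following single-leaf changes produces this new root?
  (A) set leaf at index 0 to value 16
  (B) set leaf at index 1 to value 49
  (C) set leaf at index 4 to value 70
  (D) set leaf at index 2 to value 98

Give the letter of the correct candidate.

Original leaves: [22, 54, 33, 7, 6]
Target new root: 791
Try each candidate change and compute the resulting root:
Candidate A: set leaf[0] = 16 -> leaves = [16, 54, 33, 7, 6]
  L0: [16, 54, 33, 7, 6]
  L1: h(16,54)=(16*31+54)%997=550 h(33,7)=(33*31+7)%997=33 h(6,6)=(6*31+6)%997=192 -> [550, 33, 192]
  L2: h(550,33)=(550*31+33)%997=134 h(192,192)=(192*31+192)%997=162 -> [134, 162]
  L3: h(134,162)=(134*31+162)%997=328 -> [328]
  root = 328 != target 791
Candidate B: set leaf[1] = 49 -> leaves = [22, 49, 33, 7, 6]
  L0: [22, 49, 33, 7, 6]
  L1: h(22,49)=(22*31+49)%997=731 h(33,7)=(33*31+7)%997=33 h(6,6)=(6*31+6)%997=192 -> [731, 33, 192]
  L2: h(731,33)=(731*31+33)%997=760 h(192,192)=(192*31+192)%997=162 -> [760, 162]
  L3: h(760,162)=(760*31+162)%997=791 -> [791]
  root = 791 == target 791  ** MATCH **
Candidate C: set leaf[4] = 70 -> leaves = [22, 54, 33, 7, 70]
  L0: [22, 54, 33, 7, 70]
  L1: h(22,54)=(22*31+54)%997=736 h(33,7)=(33*31+7)%997=33 h(70,70)=(70*31+70)%997=246 -> [736, 33, 246]
  L2: h(736,33)=(736*31+33)%997=915 h(246,246)=(246*31+246)%997=893 -> [915, 893]
  L3: h(915,893)=(915*31+893)%997=345 -> [345]
  root = 345 != target 791
Candidate D: set leaf[2] = 98 -> leaves = [22, 54, 98, 7, 6]
  L0: [22, 54, 98, 7, 6]
  L1: h(22,54)=(22*31+54)%997=736 h(98,7)=(98*31+7)%997=54 h(6,6)=(6*31+6)%997=192 -> [736, 54, 192]
  L2: h(736,54)=(736*31+54)%997=936 h(192,192)=(192*31+192)%997=162 -> [936, 162]
  L3: h(936,162)=(936*31+162)%997=265 -> [265]
  root = 265 != target 791
Candidate B produces the target root.

Answer: B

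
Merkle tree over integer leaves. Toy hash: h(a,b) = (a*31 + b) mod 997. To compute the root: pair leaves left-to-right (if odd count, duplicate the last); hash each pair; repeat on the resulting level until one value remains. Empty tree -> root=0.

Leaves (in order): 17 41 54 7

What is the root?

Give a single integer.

Answer: 346

Derivation:
L0: [17, 41, 54, 7]
L1: h(17,41)=(17*31+41)%997=568 h(54,7)=(54*31+7)%997=684 -> [568, 684]
L2: h(568,684)=(568*31+684)%997=346 -> [346]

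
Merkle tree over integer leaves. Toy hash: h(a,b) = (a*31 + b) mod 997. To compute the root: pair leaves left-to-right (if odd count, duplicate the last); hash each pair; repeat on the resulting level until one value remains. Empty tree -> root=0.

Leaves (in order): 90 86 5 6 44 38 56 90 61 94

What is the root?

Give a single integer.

Answer: 819

Derivation:
L0: [90, 86, 5, 6, 44, 38, 56, 90, 61, 94]
L1: h(90,86)=(90*31+86)%997=882 h(5,6)=(5*31+6)%997=161 h(44,38)=(44*31+38)%997=405 h(56,90)=(56*31+90)%997=829 h(61,94)=(61*31+94)%997=988 -> [882, 161, 405, 829, 988]
L2: h(882,161)=(882*31+161)%997=584 h(405,829)=(405*31+829)%997=423 h(988,988)=(988*31+988)%997=709 -> [584, 423, 709]
L3: h(584,423)=(584*31+423)%997=581 h(709,709)=(709*31+709)%997=754 -> [581, 754]
L4: h(581,754)=(581*31+754)%997=819 -> [819]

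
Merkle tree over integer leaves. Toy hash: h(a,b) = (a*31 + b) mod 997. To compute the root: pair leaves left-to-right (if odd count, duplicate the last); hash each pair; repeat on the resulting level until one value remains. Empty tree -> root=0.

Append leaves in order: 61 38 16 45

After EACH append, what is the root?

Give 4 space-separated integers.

After append 61 (leaves=[61]):
  L0: [61]
  root=61
After append 38 (leaves=[61, 38]):
  L0: [61, 38]
  L1: h(61,38)=(61*31+38)%997=932 -> [932]
  root=932
After append 16 (leaves=[61, 38, 16]):
  L0: [61, 38, 16]
  L1: h(61,38)=(61*31+38)%997=932 h(16,16)=(16*31+16)%997=512 -> [932, 512]
  L2: h(932,512)=(932*31+512)%997=491 -> [491]
  root=491
After append 45 (leaves=[61, 38, 16, 45]):
  L0: [61, 38, 16, 45]
  L1: h(61,38)=(61*31+38)%997=932 h(16,45)=(16*31+45)%997=541 -> [932, 541]
  L2: h(932,541)=(932*31+541)%997=520 -> [520]
  root=520

Answer: 61 932 491 520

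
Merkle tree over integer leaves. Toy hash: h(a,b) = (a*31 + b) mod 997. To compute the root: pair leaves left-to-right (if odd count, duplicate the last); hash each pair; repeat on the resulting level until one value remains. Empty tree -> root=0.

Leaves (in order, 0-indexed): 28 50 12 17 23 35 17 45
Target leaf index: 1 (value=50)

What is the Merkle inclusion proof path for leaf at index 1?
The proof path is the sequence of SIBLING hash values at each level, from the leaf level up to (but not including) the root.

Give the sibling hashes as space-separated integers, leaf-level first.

L0 (leaves): [28, 50, 12, 17, 23, 35, 17, 45], target index=1
L1: h(28,50)=(28*31+50)%997=918 [pair 0] h(12,17)=(12*31+17)%997=389 [pair 1] h(23,35)=(23*31+35)%997=748 [pair 2] h(17,45)=(17*31+45)%997=572 [pair 3] -> [918, 389, 748, 572]
  Sibling for proof at L0: 28
L2: h(918,389)=(918*31+389)%997=931 [pair 0] h(748,572)=(748*31+572)%997=829 [pair 1] -> [931, 829]
  Sibling for proof at L1: 389
L3: h(931,829)=(931*31+829)%997=777 [pair 0] -> [777]
  Sibling for proof at L2: 829
Root: 777
Proof path (sibling hashes from leaf to root): [28, 389, 829]

Answer: 28 389 829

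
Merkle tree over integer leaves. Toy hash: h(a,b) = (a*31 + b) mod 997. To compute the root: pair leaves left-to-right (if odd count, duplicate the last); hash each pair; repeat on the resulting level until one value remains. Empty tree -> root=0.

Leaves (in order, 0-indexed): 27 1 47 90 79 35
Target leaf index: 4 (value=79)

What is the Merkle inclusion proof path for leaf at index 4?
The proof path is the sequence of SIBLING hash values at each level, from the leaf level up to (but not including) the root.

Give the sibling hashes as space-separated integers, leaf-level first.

L0 (leaves): [27, 1, 47, 90, 79, 35], target index=4
L1: h(27,1)=(27*31+1)%997=838 [pair 0] h(47,90)=(47*31+90)%997=550 [pair 1] h(79,35)=(79*31+35)%997=490 [pair 2] -> [838, 550, 490]
  Sibling for proof at L0: 35
L2: h(838,550)=(838*31+550)%997=606 [pair 0] h(490,490)=(490*31+490)%997=725 [pair 1] -> [606, 725]
  Sibling for proof at L1: 490
L3: h(606,725)=(606*31+725)%997=568 [pair 0] -> [568]
  Sibling for proof at L2: 606
Root: 568
Proof path (sibling hashes from leaf to root): [35, 490, 606]

Answer: 35 490 606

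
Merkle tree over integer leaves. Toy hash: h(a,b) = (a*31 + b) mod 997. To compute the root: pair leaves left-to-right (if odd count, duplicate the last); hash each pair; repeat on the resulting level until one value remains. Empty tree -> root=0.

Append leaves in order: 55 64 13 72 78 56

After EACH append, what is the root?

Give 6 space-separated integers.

After append 55 (leaves=[55]):
  L0: [55]
  root=55
After append 64 (leaves=[55, 64]):
  L0: [55, 64]
  L1: h(55,64)=(55*31+64)%997=772 -> [772]
  root=772
After append 13 (leaves=[55, 64, 13]):
  L0: [55, 64, 13]
  L1: h(55,64)=(55*31+64)%997=772 h(13,13)=(13*31+13)%997=416 -> [772, 416]
  L2: h(772,416)=(772*31+416)%997=420 -> [420]
  root=420
After append 72 (leaves=[55, 64, 13, 72]):
  L0: [55, 64, 13, 72]
  L1: h(55,64)=(55*31+64)%997=772 h(13,72)=(13*31+72)%997=475 -> [772, 475]
  L2: h(772,475)=(772*31+475)%997=479 -> [479]
  root=479
After append 78 (leaves=[55, 64, 13, 72, 78]):
  L0: [55, 64, 13, 72, 78]
  L1: h(55,64)=(55*31+64)%997=772 h(13,72)=(13*31+72)%997=475 h(78,78)=(78*31+78)%997=502 -> [772, 475, 502]
  L2: h(772,475)=(772*31+475)%997=479 h(502,502)=(502*31+502)%997=112 -> [479, 112]
  L3: h(479,112)=(479*31+112)%997=6 -> [6]
  root=6
After append 56 (leaves=[55, 64, 13, 72, 78, 56]):
  L0: [55, 64, 13, 72, 78, 56]
  L1: h(55,64)=(55*31+64)%997=772 h(13,72)=(13*31+72)%997=475 h(78,56)=(78*31+56)%997=480 -> [772, 475, 480]
  L2: h(772,475)=(772*31+475)%997=479 h(480,480)=(480*31+480)%997=405 -> [479, 405]
  L3: h(479,405)=(479*31+405)%997=299 -> [299]
  root=299

Answer: 55 772 420 479 6 299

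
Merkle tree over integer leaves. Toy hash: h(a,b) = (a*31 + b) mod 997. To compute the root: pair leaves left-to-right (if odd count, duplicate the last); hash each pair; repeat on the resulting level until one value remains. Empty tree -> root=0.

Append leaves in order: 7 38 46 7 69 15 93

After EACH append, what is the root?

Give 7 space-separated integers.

Answer: 7 255 404 365 217 483 308

Derivation:
After append 7 (leaves=[7]):
  L0: [7]
  root=7
After append 38 (leaves=[7, 38]):
  L0: [7, 38]
  L1: h(7,38)=(7*31+38)%997=255 -> [255]
  root=255
After append 46 (leaves=[7, 38, 46]):
  L0: [7, 38, 46]
  L1: h(7,38)=(7*31+38)%997=255 h(46,46)=(46*31+46)%997=475 -> [255, 475]
  L2: h(255,475)=(255*31+475)%997=404 -> [404]
  root=404
After append 7 (leaves=[7, 38, 46, 7]):
  L0: [7, 38, 46, 7]
  L1: h(7,38)=(7*31+38)%997=255 h(46,7)=(46*31+7)%997=436 -> [255, 436]
  L2: h(255,436)=(255*31+436)%997=365 -> [365]
  root=365
After append 69 (leaves=[7, 38, 46, 7, 69]):
  L0: [7, 38, 46, 7, 69]
  L1: h(7,38)=(7*31+38)%997=255 h(46,7)=(46*31+7)%997=436 h(69,69)=(69*31+69)%997=214 -> [255, 436, 214]
  L2: h(255,436)=(255*31+436)%997=365 h(214,214)=(214*31+214)%997=866 -> [365, 866]
  L3: h(365,866)=(365*31+866)%997=217 -> [217]
  root=217
After append 15 (leaves=[7, 38, 46, 7, 69, 15]):
  L0: [7, 38, 46, 7, 69, 15]
  L1: h(7,38)=(7*31+38)%997=255 h(46,7)=(46*31+7)%997=436 h(69,15)=(69*31+15)%997=160 -> [255, 436, 160]
  L2: h(255,436)=(255*31+436)%997=365 h(160,160)=(160*31+160)%997=135 -> [365, 135]
  L3: h(365,135)=(365*31+135)%997=483 -> [483]
  root=483
After append 93 (leaves=[7, 38, 46, 7, 69, 15, 93]):
  L0: [7, 38, 46, 7, 69, 15, 93]
  L1: h(7,38)=(7*31+38)%997=255 h(46,7)=(46*31+7)%997=436 h(69,15)=(69*31+15)%997=160 h(93,93)=(93*31+93)%997=982 -> [255, 436, 160, 982]
  L2: h(255,436)=(255*31+436)%997=365 h(160,982)=(160*31+982)%997=957 -> [365, 957]
  L3: h(365,957)=(365*31+957)%997=308 -> [308]
  root=308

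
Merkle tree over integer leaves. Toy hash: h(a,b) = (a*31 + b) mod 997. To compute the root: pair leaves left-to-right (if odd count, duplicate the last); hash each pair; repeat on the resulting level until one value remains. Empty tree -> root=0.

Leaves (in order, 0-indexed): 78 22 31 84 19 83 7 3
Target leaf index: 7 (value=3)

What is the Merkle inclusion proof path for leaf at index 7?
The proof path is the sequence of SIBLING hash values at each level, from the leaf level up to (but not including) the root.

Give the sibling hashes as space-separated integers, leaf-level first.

L0 (leaves): [78, 22, 31, 84, 19, 83, 7, 3], target index=7
L1: h(78,22)=(78*31+22)%997=446 [pair 0] h(31,84)=(31*31+84)%997=48 [pair 1] h(19,83)=(19*31+83)%997=672 [pair 2] h(7,3)=(7*31+3)%997=220 [pair 3] -> [446, 48, 672, 220]
  Sibling for proof at L0: 7
L2: h(446,48)=(446*31+48)%997=913 [pair 0] h(672,220)=(672*31+220)%997=115 [pair 1] -> [913, 115]
  Sibling for proof at L1: 672
L3: h(913,115)=(913*31+115)%997=502 [pair 0] -> [502]
  Sibling for proof at L2: 913
Root: 502
Proof path (sibling hashes from leaf to root): [7, 672, 913]

Answer: 7 672 913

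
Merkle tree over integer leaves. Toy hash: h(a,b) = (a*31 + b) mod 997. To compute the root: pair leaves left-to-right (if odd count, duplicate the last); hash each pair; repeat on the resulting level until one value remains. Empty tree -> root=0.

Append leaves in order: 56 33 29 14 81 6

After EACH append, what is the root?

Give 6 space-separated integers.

Answer: 56 772 932 917 704 298

Derivation:
After append 56 (leaves=[56]):
  L0: [56]
  root=56
After append 33 (leaves=[56, 33]):
  L0: [56, 33]
  L1: h(56,33)=(56*31+33)%997=772 -> [772]
  root=772
After append 29 (leaves=[56, 33, 29]):
  L0: [56, 33, 29]
  L1: h(56,33)=(56*31+33)%997=772 h(29,29)=(29*31+29)%997=928 -> [772, 928]
  L2: h(772,928)=(772*31+928)%997=932 -> [932]
  root=932
After append 14 (leaves=[56, 33, 29, 14]):
  L0: [56, 33, 29, 14]
  L1: h(56,33)=(56*31+33)%997=772 h(29,14)=(29*31+14)%997=913 -> [772, 913]
  L2: h(772,913)=(772*31+913)%997=917 -> [917]
  root=917
After append 81 (leaves=[56, 33, 29, 14, 81]):
  L0: [56, 33, 29, 14, 81]
  L1: h(56,33)=(56*31+33)%997=772 h(29,14)=(29*31+14)%997=913 h(81,81)=(81*31+81)%997=598 -> [772, 913, 598]
  L2: h(772,913)=(772*31+913)%997=917 h(598,598)=(598*31+598)%997=193 -> [917, 193]
  L3: h(917,193)=(917*31+193)%997=704 -> [704]
  root=704
After append 6 (leaves=[56, 33, 29, 14, 81, 6]):
  L0: [56, 33, 29, 14, 81, 6]
  L1: h(56,33)=(56*31+33)%997=772 h(29,14)=(29*31+14)%997=913 h(81,6)=(81*31+6)%997=523 -> [772, 913, 523]
  L2: h(772,913)=(772*31+913)%997=917 h(523,523)=(523*31+523)%997=784 -> [917, 784]
  L3: h(917,784)=(917*31+784)%997=298 -> [298]
  root=298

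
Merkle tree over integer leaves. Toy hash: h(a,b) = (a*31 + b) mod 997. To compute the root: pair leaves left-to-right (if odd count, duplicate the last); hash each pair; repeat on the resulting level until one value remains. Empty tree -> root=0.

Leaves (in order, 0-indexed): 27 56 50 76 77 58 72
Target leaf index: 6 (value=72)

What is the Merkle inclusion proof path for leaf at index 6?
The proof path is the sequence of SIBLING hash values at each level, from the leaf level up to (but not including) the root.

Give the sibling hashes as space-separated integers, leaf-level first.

Answer: 72 451 396

Derivation:
L0 (leaves): [27, 56, 50, 76, 77, 58, 72], target index=6
L1: h(27,56)=(27*31+56)%997=893 [pair 0] h(50,76)=(50*31+76)%997=629 [pair 1] h(77,58)=(77*31+58)%997=451 [pair 2] h(72,72)=(72*31+72)%997=310 [pair 3] -> [893, 629, 451, 310]
  Sibling for proof at L0: 72
L2: h(893,629)=(893*31+629)%997=396 [pair 0] h(451,310)=(451*31+310)%997=333 [pair 1] -> [396, 333]
  Sibling for proof at L1: 451
L3: h(396,333)=(396*31+333)%997=645 [pair 0] -> [645]
  Sibling for proof at L2: 396
Root: 645
Proof path (sibling hashes from leaf to root): [72, 451, 396]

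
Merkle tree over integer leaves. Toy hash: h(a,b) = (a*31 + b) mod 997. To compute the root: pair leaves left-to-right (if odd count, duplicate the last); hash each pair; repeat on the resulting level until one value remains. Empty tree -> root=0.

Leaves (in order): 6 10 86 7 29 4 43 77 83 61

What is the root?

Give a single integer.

L0: [6, 10, 86, 7, 29, 4, 43, 77, 83, 61]
L1: h(6,10)=(6*31+10)%997=196 h(86,7)=(86*31+7)%997=679 h(29,4)=(29*31+4)%997=903 h(43,77)=(43*31+77)%997=413 h(83,61)=(83*31+61)%997=640 -> [196, 679, 903, 413, 640]
L2: h(196,679)=(196*31+679)%997=773 h(903,413)=(903*31+413)%997=490 h(640,640)=(640*31+640)%997=540 -> [773, 490, 540]
L3: h(773,490)=(773*31+490)%997=525 h(540,540)=(540*31+540)%997=331 -> [525, 331]
L4: h(525,331)=(525*31+331)%997=654 -> [654]

Answer: 654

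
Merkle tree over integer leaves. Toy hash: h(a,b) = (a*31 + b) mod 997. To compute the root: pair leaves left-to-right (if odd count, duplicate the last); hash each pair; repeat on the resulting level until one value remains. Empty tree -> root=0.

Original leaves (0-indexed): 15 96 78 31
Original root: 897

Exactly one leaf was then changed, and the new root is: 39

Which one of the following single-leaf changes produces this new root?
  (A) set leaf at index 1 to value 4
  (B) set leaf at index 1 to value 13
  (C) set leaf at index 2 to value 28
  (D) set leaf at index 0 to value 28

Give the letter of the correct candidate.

Original leaves: [15, 96, 78, 31]
Target new root: 39
Try each candidate change and compute the resulting root:
Candidate A: set leaf[1] = 4 -> leaves = [15, 4, 78, 31]
  L0: [15, 4, 78, 31]
  L1: h(15,4)=(15*31+4)%997=469 h(78,31)=(78*31+31)%997=455 -> [469, 455]
  L2: h(469,455)=(469*31+455)%997=39 -> [39]
  root = 39 == target 39  ** MATCH **
Candidate B: set leaf[1] = 13 -> leaves = [15, 13, 78, 31]
  L0: [15, 13, 78, 31]
  L1: h(15,13)=(15*31+13)%997=478 h(78,31)=(78*31+31)%997=455 -> [478, 455]
  L2: h(478,455)=(478*31+455)%997=318 -> [318]
  root = 318 != target 39
Candidate C: set leaf[2] = 28 -> leaves = [15, 96, 28, 31]
  L0: [15, 96, 28, 31]
  L1: h(15,96)=(15*31+96)%997=561 h(28,31)=(28*31+31)%997=899 -> [561, 899]
  L2: h(561,899)=(561*31+899)%997=344 -> [344]
  root = 344 != target 39
Candidate D: set leaf[0] = 28 -> leaves = [28, 96, 78, 31]
  L0: [28, 96, 78, 31]
  L1: h(28,96)=(28*31+96)%997=964 h(78,31)=(78*31+31)%997=455 -> [964, 455]
  L2: h(964,455)=(964*31+455)%997=429 -> [429]
  root = 429 != target 39
Candidate A produces the target root.

Answer: A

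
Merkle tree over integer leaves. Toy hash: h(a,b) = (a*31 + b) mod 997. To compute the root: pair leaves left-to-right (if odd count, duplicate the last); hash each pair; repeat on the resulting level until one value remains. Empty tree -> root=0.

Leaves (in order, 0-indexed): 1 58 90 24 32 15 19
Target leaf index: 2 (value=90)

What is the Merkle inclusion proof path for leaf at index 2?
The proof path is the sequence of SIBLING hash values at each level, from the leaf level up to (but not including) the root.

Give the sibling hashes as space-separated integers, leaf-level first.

Answer: 24 89 918

Derivation:
L0 (leaves): [1, 58, 90, 24, 32, 15, 19], target index=2
L1: h(1,58)=(1*31+58)%997=89 [pair 0] h(90,24)=(90*31+24)%997=820 [pair 1] h(32,15)=(32*31+15)%997=10 [pair 2] h(19,19)=(19*31+19)%997=608 [pair 3] -> [89, 820, 10, 608]
  Sibling for proof at L0: 24
L2: h(89,820)=(89*31+820)%997=588 [pair 0] h(10,608)=(10*31+608)%997=918 [pair 1] -> [588, 918]
  Sibling for proof at L1: 89
L3: h(588,918)=(588*31+918)%997=203 [pair 0] -> [203]
  Sibling for proof at L2: 918
Root: 203
Proof path (sibling hashes from leaf to root): [24, 89, 918]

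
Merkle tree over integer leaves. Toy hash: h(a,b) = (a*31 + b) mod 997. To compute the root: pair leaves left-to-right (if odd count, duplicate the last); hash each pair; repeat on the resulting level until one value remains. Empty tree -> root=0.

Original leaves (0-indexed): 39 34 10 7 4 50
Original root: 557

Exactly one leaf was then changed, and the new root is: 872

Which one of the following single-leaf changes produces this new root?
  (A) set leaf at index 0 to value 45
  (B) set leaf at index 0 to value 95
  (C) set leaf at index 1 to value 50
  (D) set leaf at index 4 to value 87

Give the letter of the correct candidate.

Answer: B

Derivation:
Original leaves: [39, 34, 10, 7, 4, 50]
Target new root: 872
Try each candidate change and compute the resulting root:
Candidate A: set leaf[0] = 45 -> leaves = [45, 34, 10, 7, 4, 50]
  L0: [45, 34, 10, 7, 4, 50]
  L1: h(45,34)=(45*31+34)%997=432 h(10,7)=(10*31+7)%997=317 h(4,50)=(4*31+50)%997=174 -> [432, 317, 174]
  L2: h(432,317)=(432*31+317)%997=748 h(174,174)=(174*31+174)%997=583 -> [748, 583]
  L3: h(748,583)=(748*31+583)%997=840 -> [840]
  root = 840 != target 872
Candidate B: set leaf[0] = 95 -> leaves = [95, 34, 10, 7, 4, 50]
  L0: [95, 34, 10, 7, 4, 50]
  L1: h(95,34)=(95*31+34)%997=985 h(10,7)=(10*31+7)%997=317 h(4,50)=(4*31+50)%997=174 -> [985, 317, 174]
  L2: h(985,317)=(985*31+317)%997=942 h(174,174)=(174*31+174)%997=583 -> [942, 583]
  L3: h(942,583)=(942*31+583)%997=872 -> [872]
  root = 872 == target 872  ** MATCH **
Candidate C: set leaf[1] = 50 -> leaves = [39, 50, 10, 7, 4, 50]
  L0: [39, 50, 10, 7, 4, 50]
  L1: h(39,50)=(39*31+50)%997=262 h(10,7)=(10*31+7)%997=317 h(4,50)=(4*31+50)%997=174 -> [262, 317, 174]
  L2: h(262,317)=(262*31+317)%997=463 h(174,174)=(174*31+174)%997=583 -> [463, 583]
  L3: h(463,583)=(463*31+583)%997=978 -> [978]
  root = 978 != target 872
Candidate D: set leaf[4] = 87 -> leaves = [39, 34, 10, 7, 87, 50]
  L0: [39, 34, 10, 7, 87, 50]
  L1: h(39,34)=(39*31+34)%997=246 h(10,7)=(10*31+7)%997=317 h(87,50)=(87*31+50)%997=753 -> [246, 317, 753]
  L2: h(246,317)=(246*31+317)%997=964 h(753,753)=(753*31+753)%997=168 -> [964, 168]
  L3: h(964,168)=(964*31+168)%997=142 -> [142]
  root = 142 != target 872
Candidate B produces the target root.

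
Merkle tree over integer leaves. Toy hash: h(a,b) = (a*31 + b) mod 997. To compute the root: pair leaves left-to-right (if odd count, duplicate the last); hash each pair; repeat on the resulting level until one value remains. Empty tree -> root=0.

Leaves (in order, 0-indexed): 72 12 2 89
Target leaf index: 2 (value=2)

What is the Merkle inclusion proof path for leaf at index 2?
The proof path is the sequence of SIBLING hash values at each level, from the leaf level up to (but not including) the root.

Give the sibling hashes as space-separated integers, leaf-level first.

L0 (leaves): [72, 12, 2, 89], target index=2
L1: h(72,12)=(72*31+12)%997=250 [pair 0] h(2,89)=(2*31+89)%997=151 [pair 1] -> [250, 151]
  Sibling for proof at L0: 89
L2: h(250,151)=(250*31+151)%997=922 [pair 0] -> [922]
  Sibling for proof at L1: 250
Root: 922
Proof path (sibling hashes from leaf to root): [89, 250]

Answer: 89 250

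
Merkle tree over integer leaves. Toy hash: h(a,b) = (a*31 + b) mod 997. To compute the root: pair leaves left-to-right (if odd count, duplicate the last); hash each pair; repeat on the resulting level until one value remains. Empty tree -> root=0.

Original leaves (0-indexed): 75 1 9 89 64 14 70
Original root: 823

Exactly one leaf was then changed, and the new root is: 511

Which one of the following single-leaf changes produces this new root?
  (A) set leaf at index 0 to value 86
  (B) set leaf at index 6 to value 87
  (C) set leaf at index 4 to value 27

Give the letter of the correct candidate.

Answer: A

Derivation:
Original leaves: [75, 1, 9, 89, 64, 14, 70]
Target new root: 511
Try each candidate change and compute the resulting root:
Candidate A: set leaf[0] = 86 -> leaves = [86, 1, 9, 89, 64, 14, 70]
  L0: [86, 1, 9, 89, 64, 14, 70]
  L1: h(86,1)=(86*31+1)%997=673 h(9,89)=(9*31+89)%997=368 h(64,14)=(64*31+14)%997=4 h(70,70)=(70*31+70)%997=246 -> [673, 368, 4, 246]
  L2: h(673,368)=(673*31+368)%997=294 h(4,246)=(4*31+246)%997=370 -> [294, 370]
  L3: h(294,370)=(294*31+370)%997=511 -> [511]
  root = 511 == target 511  ** MATCH **
Candidate B: set leaf[6] = 87 -> leaves = [75, 1, 9, 89, 64, 14, 87]
  L0: [75, 1, 9, 89, 64, 14, 87]
  L1: h(75,1)=(75*31+1)%997=332 h(9,89)=(9*31+89)%997=368 h(64,14)=(64*31+14)%997=4 h(87,87)=(87*31+87)%997=790 -> [332, 368, 4, 790]
  L2: h(332,368)=(332*31+368)%997=690 h(4,790)=(4*31+790)%997=914 -> [690, 914]
  L3: h(690,914)=(690*31+914)%997=370 -> [370]
  root = 370 != target 511
Candidate C: set leaf[4] = 27 -> leaves = [75, 1, 9, 89, 27, 14, 70]
  L0: [75, 1, 9, 89, 27, 14, 70]
  L1: h(75,1)=(75*31+1)%997=332 h(9,89)=(9*31+89)%997=368 h(27,14)=(27*31+14)%997=851 h(70,70)=(70*31+70)%997=246 -> [332, 368, 851, 246]
  L2: h(332,368)=(332*31+368)%997=690 h(851,246)=(851*31+246)%997=705 -> [690, 705]
  L3: h(690,705)=(690*31+705)%997=161 -> [161]
  root = 161 != target 511
Candidate A produces the target root.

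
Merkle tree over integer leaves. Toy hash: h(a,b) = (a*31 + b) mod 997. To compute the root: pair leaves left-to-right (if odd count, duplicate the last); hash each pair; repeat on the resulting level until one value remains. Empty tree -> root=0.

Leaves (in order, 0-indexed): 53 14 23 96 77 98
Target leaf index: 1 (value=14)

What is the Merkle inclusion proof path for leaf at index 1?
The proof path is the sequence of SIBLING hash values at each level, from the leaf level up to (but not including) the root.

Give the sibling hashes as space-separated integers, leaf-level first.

L0 (leaves): [53, 14, 23, 96, 77, 98], target index=1
L1: h(53,14)=(53*31+14)%997=660 [pair 0] h(23,96)=(23*31+96)%997=809 [pair 1] h(77,98)=(77*31+98)%997=491 [pair 2] -> [660, 809, 491]
  Sibling for proof at L0: 53
L2: h(660,809)=(660*31+809)%997=332 [pair 0] h(491,491)=(491*31+491)%997=757 [pair 1] -> [332, 757]
  Sibling for proof at L1: 809
L3: h(332,757)=(332*31+757)%997=82 [pair 0] -> [82]
  Sibling for proof at L2: 757
Root: 82
Proof path (sibling hashes from leaf to root): [53, 809, 757]

Answer: 53 809 757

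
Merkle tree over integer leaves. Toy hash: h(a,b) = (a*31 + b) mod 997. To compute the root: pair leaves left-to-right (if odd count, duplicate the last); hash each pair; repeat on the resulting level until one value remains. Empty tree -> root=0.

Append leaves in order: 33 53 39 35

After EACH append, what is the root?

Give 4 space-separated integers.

Answer: 33 79 706 702

Derivation:
After append 33 (leaves=[33]):
  L0: [33]
  root=33
After append 53 (leaves=[33, 53]):
  L0: [33, 53]
  L1: h(33,53)=(33*31+53)%997=79 -> [79]
  root=79
After append 39 (leaves=[33, 53, 39]):
  L0: [33, 53, 39]
  L1: h(33,53)=(33*31+53)%997=79 h(39,39)=(39*31+39)%997=251 -> [79, 251]
  L2: h(79,251)=(79*31+251)%997=706 -> [706]
  root=706
After append 35 (leaves=[33, 53, 39, 35]):
  L0: [33, 53, 39, 35]
  L1: h(33,53)=(33*31+53)%997=79 h(39,35)=(39*31+35)%997=247 -> [79, 247]
  L2: h(79,247)=(79*31+247)%997=702 -> [702]
  root=702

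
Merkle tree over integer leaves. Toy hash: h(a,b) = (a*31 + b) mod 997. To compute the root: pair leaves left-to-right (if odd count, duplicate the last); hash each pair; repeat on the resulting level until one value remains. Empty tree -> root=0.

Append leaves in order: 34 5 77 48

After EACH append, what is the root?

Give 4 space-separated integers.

Answer: 34 62 398 369

Derivation:
After append 34 (leaves=[34]):
  L0: [34]
  root=34
After append 5 (leaves=[34, 5]):
  L0: [34, 5]
  L1: h(34,5)=(34*31+5)%997=62 -> [62]
  root=62
After append 77 (leaves=[34, 5, 77]):
  L0: [34, 5, 77]
  L1: h(34,5)=(34*31+5)%997=62 h(77,77)=(77*31+77)%997=470 -> [62, 470]
  L2: h(62,470)=(62*31+470)%997=398 -> [398]
  root=398
After append 48 (leaves=[34, 5, 77, 48]):
  L0: [34, 5, 77, 48]
  L1: h(34,5)=(34*31+5)%997=62 h(77,48)=(77*31+48)%997=441 -> [62, 441]
  L2: h(62,441)=(62*31+441)%997=369 -> [369]
  root=369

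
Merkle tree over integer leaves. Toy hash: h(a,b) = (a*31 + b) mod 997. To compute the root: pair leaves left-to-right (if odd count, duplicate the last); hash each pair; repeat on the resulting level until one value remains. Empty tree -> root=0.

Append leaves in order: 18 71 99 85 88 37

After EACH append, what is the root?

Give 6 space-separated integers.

After append 18 (leaves=[18]):
  L0: [18]
  root=18
After append 71 (leaves=[18, 71]):
  L0: [18, 71]
  L1: h(18,71)=(18*31+71)%997=629 -> [629]
  root=629
After append 99 (leaves=[18, 71, 99]):
  L0: [18, 71, 99]
  L1: h(18,71)=(18*31+71)%997=629 h(99,99)=(99*31+99)%997=177 -> [629, 177]
  L2: h(629,177)=(629*31+177)%997=733 -> [733]
  root=733
After append 85 (leaves=[18, 71, 99, 85]):
  L0: [18, 71, 99, 85]
  L1: h(18,71)=(18*31+71)%997=629 h(99,85)=(99*31+85)%997=163 -> [629, 163]
  L2: h(629,163)=(629*31+163)%997=719 -> [719]
  root=719
After append 88 (leaves=[18, 71, 99, 85, 88]):
  L0: [18, 71, 99, 85, 88]
  L1: h(18,71)=(18*31+71)%997=629 h(99,85)=(99*31+85)%997=163 h(88,88)=(88*31+88)%997=822 -> [629, 163, 822]
  L2: h(629,163)=(629*31+163)%997=719 h(822,822)=(822*31+822)%997=382 -> [719, 382]
  L3: h(719,382)=(719*31+382)%997=737 -> [737]
  root=737
After append 37 (leaves=[18, 71, 99, 85, 88, 37]):
  L0: [18, 71, 99, 85, 88, 37]
  L1: h(18,71)=(18*31+71)%997=629 h(99,85)=(99*31+85)%997=163 h(88,37)=(88*31+37)%997=771 -> [629, 163, 771]
  L2: h(629,163)=(629*31+163)%997=719 h(771,771)=(771*31+771)%997=744 -> [719, 744]
  L3: h(719,744)=(719*31+744)%997=102 -> [102]
  root=102

Answer: 18 629 733 719 737 102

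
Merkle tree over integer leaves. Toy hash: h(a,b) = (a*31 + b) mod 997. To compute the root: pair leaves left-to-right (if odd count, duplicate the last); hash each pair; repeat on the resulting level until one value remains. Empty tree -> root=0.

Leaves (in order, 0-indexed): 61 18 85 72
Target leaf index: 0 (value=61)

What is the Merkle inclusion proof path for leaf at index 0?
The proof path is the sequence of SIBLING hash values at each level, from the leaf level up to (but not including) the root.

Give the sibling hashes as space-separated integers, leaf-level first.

Answer: 18 713

Derivation:
L0 (leaves): [61, 18, 85, 72], target index=0
L1: h(61,18)=(61*31+18)%997=912 [pair 0] h(85,72)=(85*31+72)%997=713 [pair 1] -> [912, 713]
  Sibling for proof at L0: 18
L2: h(912,713)=(912*31+713)%997=72 [pair 0] -> [72]
  Sibling for proof at L1: 713
Root: 72
Proof path (sibling hashes from leaf to root): [18, 713]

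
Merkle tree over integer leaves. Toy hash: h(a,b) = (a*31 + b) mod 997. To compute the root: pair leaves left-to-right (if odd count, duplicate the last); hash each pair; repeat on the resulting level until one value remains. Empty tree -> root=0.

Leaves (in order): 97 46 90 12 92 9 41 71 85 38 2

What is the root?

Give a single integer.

Answer: 493

Derivation:
L0: [97, 46, 90, 12, 92, 9, 41, 71, 85, 38, 2]
L1: h(97,46)=(97*31+46)%997=62 h(90,12)=(90*31+12)%997=808 h(92,9)=(92*31+9)%997=867 h(41,71)=(41*31+71)%997=345 h(85,38)=(85*31+38)%997=679 h(2,2)=(2*31+2)%997=64 -> [62, 808, 867, 345, 679, 64]
L2: h(62,808)=(62*31+808)%997=736 h(867,345)=(867*31+345)%997=303 h(679,64)=(679*31+64)%997=176 -> [736, 303, 176]
L3: h(736,303)=(736*31+303)%997=188 h(176,176)=(176*31+176)%997=647 -> [188, 647]
L4: h(188,647)=(188*31+647)%997=493 -> [493]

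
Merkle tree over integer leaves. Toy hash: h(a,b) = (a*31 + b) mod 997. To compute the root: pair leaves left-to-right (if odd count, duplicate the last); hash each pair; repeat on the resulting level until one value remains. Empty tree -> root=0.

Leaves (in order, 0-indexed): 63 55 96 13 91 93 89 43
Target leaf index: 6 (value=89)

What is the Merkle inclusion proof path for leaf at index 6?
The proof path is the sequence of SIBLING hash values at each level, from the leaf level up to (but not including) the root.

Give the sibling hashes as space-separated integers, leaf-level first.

L0 (leaves): [63, 55, 96, 13, 91, 93, 89, 43], target index=6
L1: h(63,55)=(63*31+55)%997=14 [pair 0] h(96,13)=(96*31+13)%997=995 [pair 1] h(91,93)=(91*31+93)%997=920 [pair 2] h(89,43)=(89*31+43)%997=808 [pair 3] -> [14, 995, 920, 808]
  Sibling for proof at L0: 43
L2: h(14,995)=(14*31+995)%997=432 [pair 0] h(920,808)=(920*31+808)%997=415 [pair 1] -> [432, 415]
  Sibling for proof at L1: 920
L3: h(432,415)=(432*31+415)%997=846 [pair 0] -> [846]
  Sibling for proof at L2: 432
Root: 846
Proof path (sibling hashes from leaf to root): [43, 920, 432]

Answer: 43 920 432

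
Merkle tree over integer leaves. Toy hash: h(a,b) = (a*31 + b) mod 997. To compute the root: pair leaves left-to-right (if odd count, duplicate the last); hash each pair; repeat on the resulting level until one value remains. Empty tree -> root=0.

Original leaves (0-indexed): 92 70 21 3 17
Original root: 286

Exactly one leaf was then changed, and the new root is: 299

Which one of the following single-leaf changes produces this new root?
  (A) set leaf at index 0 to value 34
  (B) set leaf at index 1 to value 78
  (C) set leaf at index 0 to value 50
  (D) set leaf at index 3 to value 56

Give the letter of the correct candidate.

Answer: C

Derivation:
Original leaves: [92, 70, 21, 3, 17]
Target new root: 299
Try each candidate change and compute the resulting root:
Candidate A: set leaf[0] = 34 -> leaves = [34, 70, 21, 3, 17]
  L0: [34, 70, 21, 3, 17]
  L1: h(34,70)=(34*31+70)%997=127 h(21,3)=(21*31+3)%997=654 h(17,17)=(17*31+17)%997=544 -> [127, 654, 544]
  L2: h(127,654)=(127*31+654)%997=603 h(544,544)=(544*31+544)%997=459 -> [603, 459]
  L3: h(603,459)=(603*31+459)%997=209 -> [209]
  root = 209 != target 299
Candidate B: set leaf[1] = 78 -> leaves = [92, 78, 21, 3, 17]
  L0: [92, 78, 21, 3, 17]
  L1: h(92,78)=(92*31+78)%997=936 h(21,3)=(21*31+3)%997=654 h(17,17)=(17*31+17)%997=544 -> [936, 654, 544]
  L2: h(936,654)=(936*31+654)%997=757 h(544,544)=(544*31+544)%997=459 -> [757, 459]
  L3: h(757,459)=(757*31+459)%997=995 -> [995]
  root = 995 != target 299
Candidate C: set leaf[0] = 50 -> leaves = [50, 70, 21, 3, 17]
  L0: [50, 70, 21, 3, 17]
  L1: h(50,70)=(50*31+70)%997=623 h(21,3)=(21*31+3)%997=654 h(17,17)=(17*31+17)%997=544 -> [623, 654, 544]
  L2: h(623,654)=(623*31+654)%997=27 h(544,544)=(544*31+544)%997=459 -> [27, 459]
  L3: h(27,459)=(27*31+459)%997=299 -> [299]
  root = 299 == target 299  ** MATCH **
Candidate D: set leaf[3] = 56 -> leaves = [92, 70, 21, 56, 17]
  L0: [92, 70, 21, 56, 17]
  L1: h(92,70)=(92*31+70)%997=928 h(21,56)=(21*31+56)%997=707 h(17,17)=(17*31+17)%997=544 -> [928, 707, 544]
  L2: h(928,707)=(928*31+707)%997=562 h(544,544)=(544*31+544)%997=459 -> [562, 459]
  L3: h(562,459)=(562*31+459)%997=932 -> [932]
  root = 932 != target 299
Candidate C produces the target root.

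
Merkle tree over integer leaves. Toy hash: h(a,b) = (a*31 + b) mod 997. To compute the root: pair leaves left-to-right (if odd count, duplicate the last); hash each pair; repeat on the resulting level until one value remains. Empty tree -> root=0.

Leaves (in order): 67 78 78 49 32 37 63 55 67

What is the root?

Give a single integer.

Answer: 46

Derivation:
L0: [67, 78, 78, 49, 32, 37, 63, 55, 67]
L1: h(67,78)=(67*31+78)%997=161 h(78,49)=(78*31+49)%997=473 h(32,37)=(32*31+37)%997=32 h(63,55)=(63*31+55)%997=14 h(67,67)=(67*31+67)%997=150 -> [161, 473, 32, 14, 150]
L2: h(161,473)=(161*31+473)%997=479 h(32,14)=(32*31+14)%997=9 h(150,150)=(150*31+150)%997=812 -> [479, 9, 812]
L3: h(479,9)=(479*31+9)%997=900 h(812,812)=(812*31+812)%997=62 -> [900, 62]
L4: h(900,62)=(900*31+62)%997=46 -> [46]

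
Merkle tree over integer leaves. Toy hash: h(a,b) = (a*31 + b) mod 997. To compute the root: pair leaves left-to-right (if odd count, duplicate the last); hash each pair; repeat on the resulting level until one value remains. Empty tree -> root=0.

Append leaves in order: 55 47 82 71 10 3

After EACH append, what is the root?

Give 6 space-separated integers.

Answer: 55 755 107 96 255 31

Derivation:
After append 55 (leaves=[55]):
  L0: [55]
  root=55
After append 47 (leaves=[55, 47]):
  L0: [55, 47]
  L1: h(55,47)=(55*31+47)%997=755 -> [755]
  root=755
After append 82 (leaves=[55, 47, 82]):
  L0: [55, 47, 82]
  L1: h(55,47)=(55*31+47)%997=755 h(82,82)=(82*31+82)%997=630 -> [755, 630]
  L2: h(755,630)=(755*31+630)%997=107 -> [107]
  root=107
After append 71 (leaves=[55, 47, 82, 71]):
  L0: [55, 47, 82, 71]
  L1: h(55,47)=(55*31+47)%997=755 h(82,71)=(82*31+71)%997=619 -> [755, 619]
  L2: h(755,619)=(755*31+619)%997=96 -> [96]
  root=96
After append 10 (leaves=[55, 47, 82, 71, 10]):
  L0: [55, 47, 82, 71, 10]
  L1: h(55,47)=(55*31+47)%997=755 h(82,71)=(82*31+71)%997=619 h(10,10)=(10*31+10)%997=320 -> [755, 619, 320]
  L2: h(755,619)=(755*31+619)%997=96 h(320,320)=(320*31+320)%997=270 -> [96, 270]
  L3: h(96,270)=(96*31+270)%997=255 -> [255]
  root=255
After append 3 (leaves=[55, 47, 82, 71, 10, 3]):
  L0: [55, 47, 82, 71, 10, 3]
  L1: h(55,47)=(55*31+47)%997=755 h(82,71)=(82*31+71)%997=619 h(10,3)=(10*31+3)%997=313 -> [755, 619, 313]
  L2: h(755,619)=(755*31+619)%997=96 h(313,313)=(313*31+313)%997=46 -> [96, 46]
  L3: h(96,46)=(96*31+46)%997=31 -> [31]
  root=31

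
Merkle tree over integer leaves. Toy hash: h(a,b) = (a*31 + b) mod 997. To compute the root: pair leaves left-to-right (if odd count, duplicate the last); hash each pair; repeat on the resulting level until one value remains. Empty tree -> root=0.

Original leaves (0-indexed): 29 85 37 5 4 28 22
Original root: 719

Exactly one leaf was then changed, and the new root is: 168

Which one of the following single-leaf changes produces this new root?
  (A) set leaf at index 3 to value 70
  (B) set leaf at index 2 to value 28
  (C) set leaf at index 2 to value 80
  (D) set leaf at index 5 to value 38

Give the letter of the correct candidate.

Original leaves: [29, 85, 37, 5, 4, 28, 22]
Target new root: 168
Try each candidate change and compute the resulting root:
Candidate A: set leaf[3] = 70 -> leaves = [29, 85, 37, 70, 4, 28, 22]
  L0: [29, 85, 37, 70, 4, 28, 22]
  L1: h(29,85)=(29*31+85)%997=984 h(37,70)=(37*31+70)%997=220 h(4,28)=(4*31+28)%997=152 h(22,22)=(22*31+22)%997=704 -> [984, 220, 152, 704]
  L2: h(984,220)=(984*31+220)%997=814 h(152,704)=(152*31+704)%997=431 -> [814, 431]
  L3: h(814,431)=(814*31+431)%997=740 -> [740]
  root = 740 != target 168
Candidate B: set leaf[2] = 28 -> leaves = [29, 85, 28, 5, 4, 28, 22]
  L0: [29, 85, 28, 5, 4, 28, 22]
  L1: h(29,85)=(29*31+85)%997=984 h(28,5)=(28*31+5)%997=873 h(4,28)=(4*31+28)%997=152 h(22,22)=(22*31+22)%997=704 -> [984, 873, 152, 704]
  L2: h(984,873)=(984*31+873)%997=470 h(152,704)=(152*31+704)%997=431 -> [470, 431]
  L3: h(470,431)=(470*31+431)%997=46 -> [46]
  root = 46 != target 168
Candidate C: set leaf[2] = 80 -> leaves = [29, 85, 80, 5, 4, 28, 22]
  L0: [29, 85, 80, 5, 4, 28, 22]
  L1: h(29,85)=(29*31+85)%997=984 h(80,5)=(80*31+5)%997=491 h(4,28)=(4*31+28)%997=152 h(22,22)=(22*31+22)%997=704 -> [984, 491, 152, 704]
  L2: h(984,491)=(984*31+491)%997=88 h(152,704)=(152*31+704)%997=431 -> [88, 431]
  L3: h(88,431)=(88*31+431)%997=168 -> [168]
  root = 168 == target 168  ** MATCH **
Candidate D: set leaf[5] = 38 -> leaves = [29, 85, 37, 5, 4, 38, 22]
  L0: [29, 85, 37, 5, 4, 38, 22]
  L1: h(29,85)=(29*31+85)%997=984 h(37,5)=(37*31+5)%997=155 h(4,38)=(4*31+38)%997=162 h(22,22)=(22*31+22)%997=704 -> [984, 155, 162, 704]
  L2: h(984,155)=(984*31+155)%997=749 h(162,704)=(162*31+704)%997=741 -> [749, 741]
  L3: h(749,741)=(749*31+741)%997=32 -> [32]
  root = 32 != target 168
Candidate C produces the target root.

Answer: C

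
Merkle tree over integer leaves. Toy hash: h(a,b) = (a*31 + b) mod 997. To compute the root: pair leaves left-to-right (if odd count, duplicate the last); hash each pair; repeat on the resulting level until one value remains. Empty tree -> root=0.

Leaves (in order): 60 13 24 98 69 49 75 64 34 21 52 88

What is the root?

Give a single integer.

L0: [60, 13, 24, 98, 69, 49, 75, 64, 34, 21, 52, 88]
L1: h(60,13)=(60*31+13)%997=876 h(24,98)=(24*31+98)%997=842 h(69,49)=(69*31+49)%997=194 h(75,64)=(75*31+64)%997=395 h(34,21)=(34*31+21)%997=78 h(52,88)=(52*31+88)%997=703 -> [876, 842, 194, 395, 78, 703]
L2: h(876,842)=(876*31+842)%997=82 h(194,395)=(194*31+395)%997=427 h(78,703)=(78*31+703)%997=130 -> [82, 427, 130]
L3: h(82,427)=(82*31+427)%997=975 h(130,130)=(130*31+130)%997=172 -> [975, 172]
L4: h(975,172)=(975*31+172)%997=487 -> [487]

Answer: 487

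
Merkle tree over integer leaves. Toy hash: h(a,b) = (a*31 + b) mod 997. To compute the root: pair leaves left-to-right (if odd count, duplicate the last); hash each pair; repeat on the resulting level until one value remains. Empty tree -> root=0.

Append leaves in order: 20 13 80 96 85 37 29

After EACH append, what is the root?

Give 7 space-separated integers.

Answer: 20 633 249 265 540 1 251

Derivation:
After append 20 (leaves=[20]):
  L0: [20]
  root=20
After append 13 (leaves=[20, 13]):
  L0: [20, 13]
  L1: h(20,13)=(20*31+13)%997=633 -> [633]
  root=633
After append 80 (leaves=[20, 13, 80]):
  L0: [20, 13, 80]
  L1: h(20,13)=(20*31+13)%997=633 h(80,80)=(80*31+80)%997=566 -> [633, 566]
  L2: h(633,566)=(633*31+566)%997=249 -> [249]
  root=249
After append 96 (leaves=[20, 13, 80, 96]):
  L0: [20, 13, 80, 96]
  L1: h(20,13)=(20*31+13)%997=633 h(80,96)=(80*31+96)%997=582 -> [633, 582]
  L2: h(633,582)=(633*31+582)%997=265 -> [265]
  root=265
After append 85 (leaves=[20, 13, 80, 96, 85]):
  L0: [20, 13, 80, 96, 85]
  L1: h(20,13)=(20*31+13)%997=633 h(80,96)=(80*31+96)%997=582 h(85,85)=(85*31+85)%997=726 -> [633, 582, 726]
  L2: h(633,582)=(633*31+582)%997=265 h(726,726)=(726*31+726)%997=301 -> [265, 301]
  L3: h(265,301)=(265*31+301)%997=540 -> [540]
  root=540
After append 37 (leaves=[20, 13, 80, 96, 85, 37]):
  L0: [20, 13, 80, 96, 85, 37]
  L1: h(20,13)=(20*31+13)%997=633 h(80,96)=(80*31+96)%997=582 h(85,37)=(85*31+37)%997=678 -> [633, 582, 678]
  L2: h(633,582)=(633*31+582)%997=265 h(678,678)=(678*31+678)%997=759 -> [265, 759]
  L3: h(265,759)=(265*31+759)%997=1 -> [1]
  root=1
After append 29 (leaves=[20, 13, 80, 96, 85, 37, 29]):
  L0: [20, 13, 80, 96, 85, 37, 29]
  L1: h(20,13)=(20*31+13)%997=633 h(80,96)=(80*31+96)%997=582 h(85,37)=(85*31+37)%997=678 h(29,29)=(29*31+29)%997=928 -> [633, 582, 678, 928]
  L2: h(633,582)=(633*31+582)%997=265 h(678,928)=(678*31+928)%997=12 -> [265, 12]
  L3: h(265,12)=(265*31+12)%997=251 -> [251]
  root=251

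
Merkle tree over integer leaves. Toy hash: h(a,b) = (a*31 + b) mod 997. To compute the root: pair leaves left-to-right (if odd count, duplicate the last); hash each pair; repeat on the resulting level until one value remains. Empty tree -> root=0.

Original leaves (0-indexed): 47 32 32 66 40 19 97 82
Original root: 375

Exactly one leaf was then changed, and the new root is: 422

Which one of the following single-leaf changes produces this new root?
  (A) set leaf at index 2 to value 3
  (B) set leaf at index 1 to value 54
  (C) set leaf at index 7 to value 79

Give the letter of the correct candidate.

Original leaves: [47, 32, 32, 66, 40, 19, 97, 82]
Target new root: 422
Try each candidate change and compute the resulting root:
Candidate A: set leaf[2] = 3 -> leaves = [47, 32, 3, 66, 40, 19, 97, 82]
  L0: [47, 32, 3, 66, 40, 19, 97, 82]
  L1: h(47,32)=(47*31+32)%997=492 h(3,66)=(3*31+66)%997=159 h(40,19)=(40*31+19)%997=262 h(97,82)=(97*31+82)%997=98 -> [492, 159, 262, 98]
  L2: h(492,159)=(492*31+159)%997=456 h(262,98)=(262*31+98)%997=244 -> [456, 244]
  L3: h(456,244)=(456*31+244)%997=422 -> [422]
  root = 422 == target 422  ** MATCH **
Candidate B: set leaf[1] = 54 -> leaves = [47, 54, 32, 66, 40, 19, 97, 82]
  L0: [47, 54, 32, 66, 40, 19, 97, 82]
  L1: h(47,54)=(47*31+54)%997=514 h(32,66)=(32*31+66)%997=61 h(40,19)=(40*31+19)%997=262 h(97,82)=(97*31+82)%997=98 -> [514, 61, 262, 98]
  L2: h(514,61)=(514*31+61)%997=43 h(262,98)=(262*31+98)%997=244 -> [43, 244]
  L3: h(43,244)=(43*31+244)%997=580 -> [580]
  root = 580 != target 422
Candidate C: set leaf[7] = 79 -> leaves = [47, 32, 32, 66, 40, 19, 97, 79]
  L0: [47, 32, 32, 66, 40, 19, 97, 79]
  L1: h(47,32)=(47*31+32)%997=492 h(32,66)=(32*31+66)%997=61 h(40,19)=(40*31+19)%997=262 h(97,79)=(97*31+79)%997=95 -> [492, 61, 262, 95]
  L2: h(492,61)=(492*31+61)%997=358 h(262,95)=(262*31+95)%997=241 -> [358, 241]
  L3: h(358,241)=(358*31+241)%997=372 -> [372]
  root = 372 != target 422
Candidate A produces the target root.

Answer: A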